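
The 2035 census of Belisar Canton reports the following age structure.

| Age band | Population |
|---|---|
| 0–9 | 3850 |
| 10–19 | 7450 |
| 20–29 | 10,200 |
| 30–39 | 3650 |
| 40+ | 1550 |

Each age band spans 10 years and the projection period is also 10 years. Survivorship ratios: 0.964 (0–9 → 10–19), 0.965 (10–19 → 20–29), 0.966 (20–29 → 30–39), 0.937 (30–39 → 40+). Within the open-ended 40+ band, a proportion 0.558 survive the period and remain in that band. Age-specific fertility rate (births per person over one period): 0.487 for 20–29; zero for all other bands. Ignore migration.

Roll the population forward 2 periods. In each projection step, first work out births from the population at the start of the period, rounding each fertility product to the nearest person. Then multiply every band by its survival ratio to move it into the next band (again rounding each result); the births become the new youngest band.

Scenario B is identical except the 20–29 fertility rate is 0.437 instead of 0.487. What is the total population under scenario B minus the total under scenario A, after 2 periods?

Period 1.
Births: 10200 × 0.487 = 4967
10–19: 3850 × 0.964 = 3711
20–29: 7450 × 0.965 = 7189
30–39: 10200 × 0.966 = 9853
40+: 3650 × 0.937 + 1550 × 0.558 = 3420 + 865 = 4285
Population now: 0–9=4967, 10–19=3711, 20–29=7189, 30–39=9853, 40+=4285
Period 2.
Births: 7189 × 0.487 = 3501
10–19: 4967 × 0.964 = 4788
20–29: 3711 × 0.965 = 3581
30–39: 7189 × 0.966 = 6945
40+: 9853 × 0.937 + 4285 × 0.558 = 9232 + 2391 = 11623
Population now: 0–9=3501, 10–19=4788, 20–29=3581, 30–39=6945, 40+=11623
Scenario A total after 2 periods: 30438
Scenario B projection —
Period 1.
Births: 10200 × 0.437 = 4457
10–19: 3850 × 0.964 = 3711
20–29: 7450 × 0.965 = 7189
30–39: 10200 × 0.966 = 9853
40+: 3650 × 0.937 + 1550 × 0.558 = 3420 + 865 = 4285
Population now: 0–9=4457, 10–19=3711, 20–29=7189, 30–39=9853, 40+=4285
Period 2.
Births: 7189 × 0.437 = 3142
10–19: 4457 × 0.964 = 4297
20–29: 3711 × 0.965 = 3581
30–39: 7189 × 0.966 = 6945
40+: 9853 × 0.937 + 4285 × 0.558 = 9232 + 2391 = 11623
Population now: 0–9=3142, 10–19=4297, 20–29=3581, 30–39=6945, 40+=11623
Scenario B total after 2 periods: 29588
Difference B − A = 29588 − 30438 = -850

-850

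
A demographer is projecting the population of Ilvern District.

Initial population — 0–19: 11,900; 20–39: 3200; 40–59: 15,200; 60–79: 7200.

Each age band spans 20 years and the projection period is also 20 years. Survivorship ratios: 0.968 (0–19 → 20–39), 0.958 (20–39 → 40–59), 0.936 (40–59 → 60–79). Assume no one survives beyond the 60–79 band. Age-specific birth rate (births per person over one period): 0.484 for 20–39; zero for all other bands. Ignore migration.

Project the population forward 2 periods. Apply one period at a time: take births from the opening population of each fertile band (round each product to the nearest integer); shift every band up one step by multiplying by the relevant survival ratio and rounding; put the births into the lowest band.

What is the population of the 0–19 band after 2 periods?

Numbering the bands 1..4 from youngest to oldest:
[period 1]
Births: 3200 × 0.484 = 1549
Band 2: 11900 × 0.968 = 11519
Band 3: 3200 × 0.958 = 3066
Band 4: 15200 × 0.936 = 14227
Giving 1549 / 11519 / 3066 / 14227.
[period 2]
Births: 11519 × 0.484 = 5575
Band 2: 1549 × 0.968 = 1499
Band 3: 11519 × 0.958 = 11035
Band 4: 3066 × 0.936 = 2870
Giving 5575 / 1499 / 11035 / 2870.

5575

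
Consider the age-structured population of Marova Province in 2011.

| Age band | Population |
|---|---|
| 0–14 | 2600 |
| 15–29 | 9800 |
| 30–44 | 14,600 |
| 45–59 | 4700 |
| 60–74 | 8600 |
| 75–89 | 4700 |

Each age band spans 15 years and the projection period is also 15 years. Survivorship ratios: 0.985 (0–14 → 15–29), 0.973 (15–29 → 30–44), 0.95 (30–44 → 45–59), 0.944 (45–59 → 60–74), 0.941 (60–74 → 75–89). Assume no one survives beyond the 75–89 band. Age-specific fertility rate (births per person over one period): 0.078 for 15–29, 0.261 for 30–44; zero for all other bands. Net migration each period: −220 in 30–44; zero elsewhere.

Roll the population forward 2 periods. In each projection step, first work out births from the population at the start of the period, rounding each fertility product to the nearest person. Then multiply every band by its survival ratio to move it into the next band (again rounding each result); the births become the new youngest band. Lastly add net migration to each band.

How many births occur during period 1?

4575

Period 1.
Births: 9800 × 0.078 = 764  |  14600 × 0.261 = 3811 → total 4575
15–29: 2600 × 0.985 = 2561
30–44: 9800 × 0.973 = 9535
45–59: 14600 × 0.95 = 13870
60–74: 4700 × 0.944 = 4437
75–89: 8600 × 0.941 = 8093
Net migration: 30–44 − 220 → 9315
→ [4575, 2561, 9315, 13870, 4437, 8093]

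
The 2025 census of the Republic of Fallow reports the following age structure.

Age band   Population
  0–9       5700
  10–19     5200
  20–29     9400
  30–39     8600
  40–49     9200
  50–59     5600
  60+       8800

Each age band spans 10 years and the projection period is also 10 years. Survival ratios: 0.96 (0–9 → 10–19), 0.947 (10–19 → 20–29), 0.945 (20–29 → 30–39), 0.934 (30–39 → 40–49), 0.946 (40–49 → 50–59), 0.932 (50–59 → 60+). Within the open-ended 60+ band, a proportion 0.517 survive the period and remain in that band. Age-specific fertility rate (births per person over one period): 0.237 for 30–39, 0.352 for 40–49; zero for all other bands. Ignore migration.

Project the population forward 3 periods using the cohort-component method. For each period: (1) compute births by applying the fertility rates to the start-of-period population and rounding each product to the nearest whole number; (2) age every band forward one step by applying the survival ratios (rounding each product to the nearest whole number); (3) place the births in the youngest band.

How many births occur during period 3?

4024

Period 1.
Births: 8600 × 0.237 = 2038  |  9200 × 0.352 = 3238 → 5276
10–19: 5700 × 0.96 = 5472
20–29: 5200 × 0.947 = 4924
30–39: 9400 × 0.945 = 8883
40–49: 8600 × 0.934 = 8032
50–59: 9200 × 0.946 = 8703
60+: 5600 × 0.932 + 8800 × 0.517 = 5219 + 4550 = 9769
→ [5276, 5472, 4924, 8883, 8032, 8703, 9769]
Period 2.
Births: 8883 × 0.237 = 2105  |  8032 × 0.352 = 2827 → 4932
10–19: 5276 × 0.96 = 5065
20–29: 5472 × 0.947 = 5182
30–39: 4924 × 0.945 = 4653
40–49: 8883 × 0.934 = 8297
50–59: 8032 × 0.946 = 7598
60+: 8703 × 0.932 + 9769 × 0.517 = 8111 + 5051 = 13162
→ [4932, 5065, 5182, 4653, 8297, 7598, 13162]
Period 3.
Births: 4653 × 0.237 = 1103  |  8297 × 0.352 = 2921 → 4024
10–19: 4932 × 0.96 = 4735
20–29: 5065 × 0.947 = 4797
30–39: 5182 × 0.945 = 4897
40–49: 4653 × 0.934 = 4346
50–59: 8297 × 0.946 = 7849
60+: 7598 × 0.932 + 13162 × 0.517 = 7081 + 6805 = 13886
→ [4024, 4735, 4797, 4897, 4346, 7849, 13886]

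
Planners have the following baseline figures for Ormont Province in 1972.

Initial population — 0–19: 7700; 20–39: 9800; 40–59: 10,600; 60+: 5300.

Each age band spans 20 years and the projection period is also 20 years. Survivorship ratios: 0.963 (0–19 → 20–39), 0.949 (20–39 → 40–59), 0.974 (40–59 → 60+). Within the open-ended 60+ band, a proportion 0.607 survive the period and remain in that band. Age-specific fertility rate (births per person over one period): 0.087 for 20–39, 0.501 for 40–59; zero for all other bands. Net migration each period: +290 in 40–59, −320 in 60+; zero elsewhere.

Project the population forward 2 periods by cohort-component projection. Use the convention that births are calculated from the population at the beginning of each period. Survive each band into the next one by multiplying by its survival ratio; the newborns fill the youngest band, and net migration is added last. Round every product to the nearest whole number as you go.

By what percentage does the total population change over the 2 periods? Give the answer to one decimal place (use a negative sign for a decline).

Let band 1 be 0–19 through band 4 = 60+.
[period 1]
Births: 9800 * 0.087 = 853  |  10600 * 0.501 = 5311 → total 6164
Band 2: 7700 * 0.963 = 7415
Band 3: 9800 * 0.949 = 9300
Band 4: 10600 * 0.974 + 5300 * 0.607 = 10324 + 3217 = 13541
Net migration: Band 3 + 290 → 9590; Band 4 − 320 → 13221
Giving 6164 / 7415 / 9590 / 13221.
[period 2]
Births: 7415 * 0.087 = 645  |  9590 * 0.501 = 4805 → total 5450
Band 2: 6164 * 0.963 = 5936
Band 3: 7415 * 0.949 = 7037
Band 4: 9590 * 0.974 + 13221 * 0.607 = 9341 + 8025 = 17366
Net migration: Band 3 + 290 → 7327; Band 4 − 320 → 17046
Giving 5450 / 5936 / 7327 / 17046.
Total: 33400 → 35759; change = 2359; percentage change = 7.1%

7.1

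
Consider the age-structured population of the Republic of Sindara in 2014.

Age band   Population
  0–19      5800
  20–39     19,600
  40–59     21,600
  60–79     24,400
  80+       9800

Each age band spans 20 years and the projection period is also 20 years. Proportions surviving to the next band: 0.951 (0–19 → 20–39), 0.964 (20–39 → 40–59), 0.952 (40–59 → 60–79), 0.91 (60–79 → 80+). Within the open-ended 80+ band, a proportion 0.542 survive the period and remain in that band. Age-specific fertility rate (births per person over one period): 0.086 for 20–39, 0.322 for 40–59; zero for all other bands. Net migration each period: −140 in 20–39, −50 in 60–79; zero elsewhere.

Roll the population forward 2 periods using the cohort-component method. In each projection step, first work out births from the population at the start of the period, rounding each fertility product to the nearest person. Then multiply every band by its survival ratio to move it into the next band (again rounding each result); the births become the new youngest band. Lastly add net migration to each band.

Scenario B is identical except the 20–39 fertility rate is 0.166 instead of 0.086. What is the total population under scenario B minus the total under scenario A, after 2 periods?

Period 1.
Births: 19600 × 0.086 = 1686  |  21600 × 0.322 = 6955 → total 8641
20–39: 5800 × 0.951 = 5516
40–59: 19600 × 0.964 = 18894
60–79: 21600 × 0.952 = 20563
80+: 24400 × 0.91 + 9800 × 0.542 = 22204 + 5312 = 27516
Net migration: 20–39 − 140 → 5376; 60–79 − 50 → 20513
Population now: 0–19=8641, 20–39=5376, 40–59=18894, 60–79=20513, 80+=27516
Period 2.
Births: 5376 × 0.086 = 462  |  18894 × 0.322 = 6084 → total 6546
20–39: 8641 × 0.951 = 8218
40–59: 5376 × 0.964 = 5182
60–79: 18894 × 0.952 = 17987
80+: 20513 × 0.91 + 27516 × 0.542 = 18667 + 14914 = 33581
Net migration: 20–39 − 140 → 8078; 60–79 − 50 → 17937
Population now: 0–19=6546, 20–39=8078, 40–59=5182, 60–79=17937, 80+=33581
Scenario A total after 2 periods: 71324
Scenario B projection —
Period 1.
Births: 19600 × 0.166 = 3254  |  21600 × 0.322 = 6955 → total 10209
20–39: 5800 × 0.951 = 5516
40–59: 19600 × 0.964 = 18894
60–79: 21600 × 0.952 = 20563
80+: 24400 × 0.91 + 9800 × 0.542 = 22204 + 5312 = 27516
Net migration: 20–39 − 140 → 5376; 60–79 − 50 → 20513
Population now: 0–19=10209, 20–39=5376, 40–59=18894, 60–79=20513, 80+=27516
Period 2.
Births: 5376 × 0.166 = 892  |  18894 × 0.322 = 6084 → total 6976
20–39: 10209 × 0.951 = 9709
40–59: 5376 × 0.964 = 5182
60–79: 18894 × 0.952 = 17987
80+: 20513 × 0.91 + 27516 × 0.542 = 18667 + 14914 = 33581
Net migration: 20–39 − 140 → 9569; 60–79 − 50 → 17937
Population now: 0–19=6976, 20–39=9569, 40–59=5182, 60–79=17937, 80+=33581
Scenario B total after 2 periods: 73245
Difference B − A = 73245 − 71324 = 1921

1921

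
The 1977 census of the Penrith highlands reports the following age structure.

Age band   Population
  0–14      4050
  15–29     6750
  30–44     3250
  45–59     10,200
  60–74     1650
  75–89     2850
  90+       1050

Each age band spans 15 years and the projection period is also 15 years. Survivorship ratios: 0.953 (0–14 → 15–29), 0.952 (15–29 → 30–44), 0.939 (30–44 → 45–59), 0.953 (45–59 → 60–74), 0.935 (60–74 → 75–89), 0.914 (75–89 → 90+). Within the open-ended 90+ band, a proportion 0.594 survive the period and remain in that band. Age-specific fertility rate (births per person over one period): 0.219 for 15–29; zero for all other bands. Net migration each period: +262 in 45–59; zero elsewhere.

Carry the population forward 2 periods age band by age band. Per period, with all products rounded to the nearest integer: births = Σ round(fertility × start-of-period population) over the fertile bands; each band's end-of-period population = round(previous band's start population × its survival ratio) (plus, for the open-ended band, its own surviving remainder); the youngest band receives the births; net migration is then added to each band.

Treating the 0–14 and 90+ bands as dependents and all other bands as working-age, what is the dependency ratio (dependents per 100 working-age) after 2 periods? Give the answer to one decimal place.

Let band 1 be 0–14 through band 7 = 90+.
After projecting period 1:
Births: 6750 * 0.219 = 1478
Band 2: 4050 * 0.953 = 3860
Band 3: 6750 * 0.952 = 6426
Band 4: 3250 * 0.939 = 3052
Band 5: 10200 * 0.953 = 9721
Band 6: 1650 * 0.935 = 1543
Band 7: 2850 * 0.914 + 1050 * 0.594 = 2605 + 624 = 3229
Net migration: Band 4 + 262 → 3314
Giving 1478 / 3860 / 6426 / 3314 / 9721 / 1543 / 3229.
After projecting period 2:
Births: 3860 * 0.219 = 845
Band 2: 1478 * 0.953 = 1409
Band 3: 3860 * 0.952 = 3675
Band 4: 6426 * 0.939 = 6034
Band 5: 3314 * 0.953 = 3158
Band 6: 9721 * 0.935 = 9089
Band 7: 1543 * 0.914 + 3229 * 0.594 = 1410 + 1918 = 3328
Net migration: Band 4 + 262 → 6296
Giving 845 / 1409 / 3675 / 6296 / 3158 / 9089 / 3328.
Dependents (band 0–14 + band 90+) = 845 + 3328 = 4173; working-age = 23627; ratio = 4173/23627 × 100 = 17.7

17.7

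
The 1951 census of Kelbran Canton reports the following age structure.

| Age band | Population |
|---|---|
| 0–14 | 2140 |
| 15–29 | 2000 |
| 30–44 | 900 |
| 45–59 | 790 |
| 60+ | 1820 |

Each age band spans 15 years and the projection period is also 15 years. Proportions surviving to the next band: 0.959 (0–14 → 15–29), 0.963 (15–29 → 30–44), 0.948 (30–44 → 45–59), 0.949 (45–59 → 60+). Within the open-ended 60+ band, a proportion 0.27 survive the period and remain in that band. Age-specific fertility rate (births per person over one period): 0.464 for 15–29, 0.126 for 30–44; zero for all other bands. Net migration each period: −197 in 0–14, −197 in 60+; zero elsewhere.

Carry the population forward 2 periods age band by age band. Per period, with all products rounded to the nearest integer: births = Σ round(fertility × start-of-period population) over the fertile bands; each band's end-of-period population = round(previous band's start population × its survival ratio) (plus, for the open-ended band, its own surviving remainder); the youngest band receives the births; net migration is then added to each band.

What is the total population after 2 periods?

Period 1.
Births: 2000 × 0.464 = 928, 900 × 0.126 = 113 — total 1041
15–29: 2140 × 0.959 = 2052
30–44: 2000 × 0.963 = 1926
45–59: 900 × 0.948 = 853
60+: 790 × 0.949 + 1820 × 0.27 = 750 + 491 = 1241
Net migration: 0–14 − 197 → 844; 60+ − 197 → 1044
Population now: 0–14=844, 15–29=2052, 30–44=1926, 45–59=853, 60+=1044
Period 2.
Births: 2052 × 0.464 = 952, 1926 × 0.126 = 243 — total 1195
15–29: 844 × 0.959 = 809
30–44: 2052 × 0.963 = 1976
45–59: 1926 × 0.948 = 1826
60+: 853 × 0.949 + 1044 × 0.27 = 809 + 282 = 1091
Net migration: 0–14 − 197 → 998; 60+ − 197 → 894
Population now: 0–14=998, 15–29=809, 30–44=1976, 45–59=1826, 60+=894
Total after period 2: 998 + 809 + 1976 + 1826 + 894 = 6503

6503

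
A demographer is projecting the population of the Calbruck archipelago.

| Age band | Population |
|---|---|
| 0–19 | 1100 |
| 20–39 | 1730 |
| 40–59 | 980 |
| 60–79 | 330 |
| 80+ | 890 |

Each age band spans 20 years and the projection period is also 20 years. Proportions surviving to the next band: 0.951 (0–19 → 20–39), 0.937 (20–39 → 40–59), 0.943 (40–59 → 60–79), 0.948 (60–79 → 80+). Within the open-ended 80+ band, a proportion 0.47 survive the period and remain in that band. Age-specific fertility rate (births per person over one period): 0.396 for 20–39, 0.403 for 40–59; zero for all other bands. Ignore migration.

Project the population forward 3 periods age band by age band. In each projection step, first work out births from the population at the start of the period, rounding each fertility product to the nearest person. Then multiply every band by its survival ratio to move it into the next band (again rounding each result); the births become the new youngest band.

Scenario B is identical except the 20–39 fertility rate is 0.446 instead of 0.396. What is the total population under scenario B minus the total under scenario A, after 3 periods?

(Bands numbered youngest = 1 to oldest = 5.)
Period 1.
Births: 1730 * 0.396 = 685, 980 * 0.403 = 395 — total 1080
Band 2: 1100 * 0.951 = 1046
Band 3: 1730 * 0.937 = 1621
Band 4: 980 * 0.943 = 924
Band 5: 330 * 0.948 + 890 * 0.47 = 313 + 418 = 731
Population now: 0–19=1080, 20–39=1046, 40–59=1621, 60–79=924, 80+=731
Period 2.
Births: 1046 * 0.396 = 414, 1621 * 0.403 = 653 — total 1067
Band 2: 1080 * 0.951 = 1027
Band 3: 1046 * 0.937 = 980
Band 4: 1621 * 0.943 = 1529
Band 5: 924 * 0.948 + 731 * 0.47 = 876 + 344 = 1220
Population now: 0–19=1067, 20–39=1027, 40–59=980, 60–79=1529, 80+=1220
Period 3.
Births: 1027 * 0.396 = 407, 980 * 0.403 = 395 — total 802
Band 2: 1067 * 0.951 = 1015
Band 3: 1027 * 0.937 = 962
Band 4: 980 * 0.943 = 924
Band 5: 1529 * 0.948 + 1220 * 0.47 = 1449 + 573 = 2022
Population now: 0–19=802, 20–39=1015, 40–59=962, 60–79=924, 80+=2022
Scenario A total after 3 periods: 5725
Scenario B projection —
Period 1.
Births: 1730 * 0.446 = 772, 980 * 0.403 = 395 — total 1167
Band 2: 1100 * 0.951 = 1046
Band 3: 1730 * 0.937 = 1621
Band 4: 980 * 0.943 = 924
Band 5: 330 * 0.948 + 890 * 0.47 = 313 + 418 = 731
Population now: 0–19=1167, 20–39=1046, 40–59=1621, 60–79=924, 80+=731
Period 2.
Births: 1046 * 0.446 = 467, 1621 * 0.403 = 653 — total 1120
Band 2: 1167 * 0.951 = 1110
Band 3: 1046 * 0.937 = 980
Band 4: 1621 * 0.943 = 1529
Band 5: 924 * 0.948 + 731 * 0.47 = 876 + 344 = 1220
Population now: 0–19=1120, 20–39=1110, 40–59=980, 60–79=1529, 80+=1220
Period 3.
Births: 1110 * 0.446 = 495, 980 * 0.403 = 395 — total 890
Band 2: 1120 * 0.951 = 1065
Band 3: 1110 * 0.937 = 1040
Band 4: 980 * 0.943 = 924
Band 5: 1529 * 0.948 + 1220 * 0.47 = 1449 + 573 = 2022
Population now: 0–19=890, 20–39=1065, 40–59=1040, 60–79=924, 80+=2022
Scenario B total after 3 periods: 5941
Difference B − A = 5941 − 5725 = 216

216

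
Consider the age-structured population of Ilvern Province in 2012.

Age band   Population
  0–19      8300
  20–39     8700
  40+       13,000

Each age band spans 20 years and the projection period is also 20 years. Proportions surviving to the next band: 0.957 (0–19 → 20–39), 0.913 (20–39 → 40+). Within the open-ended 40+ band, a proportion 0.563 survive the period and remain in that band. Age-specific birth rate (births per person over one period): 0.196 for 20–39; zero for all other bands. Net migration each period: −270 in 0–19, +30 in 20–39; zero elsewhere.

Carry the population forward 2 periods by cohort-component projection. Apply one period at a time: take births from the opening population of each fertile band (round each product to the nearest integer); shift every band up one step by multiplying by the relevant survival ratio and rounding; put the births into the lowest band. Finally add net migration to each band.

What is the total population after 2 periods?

— Period 1 —
Births: 8700 × 0.196 = 1705
20–39: 8300 × 0.957 = 7943
40+: 8700 × 0.913 + 13000 × 0.563 = 7943 + 7319 = 15262
Net migration: 0–19 − 270 → 1435; 20–39 + 30 → 7973
→ [1435, 7973, 15262]
— Period 2 —
Births: 7973 × 0.196 = 1563
20–39: 1435 × 0.957 = 1373
40+: 7973 × 0.913 + 15262 × 0.563 = 7279 + 8593 = 15872
Net migration: 0–19 − 270 → 1293; 20–39 + 30 → 1403
→ [1293, 1403, 15872]
Total after period 2: 1293 + 1403 + 15872 = 18568

18568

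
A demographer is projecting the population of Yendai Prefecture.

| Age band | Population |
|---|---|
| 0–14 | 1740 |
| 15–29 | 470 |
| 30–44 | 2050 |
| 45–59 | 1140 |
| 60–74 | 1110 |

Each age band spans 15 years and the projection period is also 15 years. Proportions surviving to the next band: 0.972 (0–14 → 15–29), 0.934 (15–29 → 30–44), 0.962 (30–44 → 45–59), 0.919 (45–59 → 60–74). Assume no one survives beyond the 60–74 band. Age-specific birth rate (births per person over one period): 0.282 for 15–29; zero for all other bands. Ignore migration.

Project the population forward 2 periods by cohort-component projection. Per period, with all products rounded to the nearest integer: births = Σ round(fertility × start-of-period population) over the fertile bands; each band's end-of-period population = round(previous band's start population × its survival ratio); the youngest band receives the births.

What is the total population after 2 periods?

4419

Let group 1 be 0–14 through group 5 = 60–74.
[period 1]
Births: 470 × 0.282 = 133
Group 2: 1740 × 0.972 = 1691
Group 3: 470 × 0.934 = 439
Group 4: 2050 × 0.962 = 1972
Group 5: 1140 × 0.919 = 1048
Population now: 0–14=133, 15–29=1691, 30–44=439, 45–59=1972, 60–74=1048
[period 2]
Births: 1691 × 0.282 = 477
Group 2: 133 × 0.972 = 129
Group 3: 1691 × 0.934 = 1579
Group 4: 439 × 0.962 = 422
Group 5: 1972 × 0.919 = 1812
Population now: 0–14=477, 15–29=129, 30–44=1579, 45–59=422, 60–74=1812
Total after period 2: 477 + 129 + 1579 + 422 + 1812 = 4419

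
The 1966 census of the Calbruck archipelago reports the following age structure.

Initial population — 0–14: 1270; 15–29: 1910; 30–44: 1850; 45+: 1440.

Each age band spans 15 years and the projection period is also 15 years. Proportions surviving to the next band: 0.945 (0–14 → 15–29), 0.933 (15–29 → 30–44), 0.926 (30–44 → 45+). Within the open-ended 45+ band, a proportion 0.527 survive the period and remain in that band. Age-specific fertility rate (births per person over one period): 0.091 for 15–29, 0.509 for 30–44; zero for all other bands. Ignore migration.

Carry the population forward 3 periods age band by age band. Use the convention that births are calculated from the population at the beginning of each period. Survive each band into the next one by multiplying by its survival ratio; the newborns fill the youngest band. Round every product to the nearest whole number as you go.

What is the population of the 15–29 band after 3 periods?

Call the groups 1 to 4, youngest first.
— Period 1 —
Births: 1910 × 0.091 = 174 ; 1850 × 0.509 = 942 → 1116
Group 2: 1270 × 0.945 = 1200
Group 3: 1910 × 0.933 = 1782
Group 4: 1850 × 0.926 + 1440 × 0.527 = 1713 + 759 = 2472
Population now: 0–14=1116, 15–29=1200, 30–44=1782, 45+=2472
— Period 2 —
Births: 1200 × 0.091 = 109 ; 1782 × 0.509 = 907 → 1016
Group 2: 1116 × 0.945 = 1055
Group 3: 1200 × 0.933 = 1120
Group 4: 1782 × 0.926 + 2472 × 0.527 = 1650 + 1303 = 2953
Population now: 0–14=1016, 15–29=1055, 30–44=1120, 45+=2953
— Period 3 —
Births: 1055 × 0.091 = 96 ; 1120 × 0.509 = 570 → 666
Group 2: 1016 × 0.945 = 960
Group 3: 1055 × 0.933 = 984
Group 4: 1120 × 0.926 + 2953 × 0.527 = 1037 + 1556 = 2593
Population now: 0–14=666, 15–29=960, 30–44=984, 45+=2593

960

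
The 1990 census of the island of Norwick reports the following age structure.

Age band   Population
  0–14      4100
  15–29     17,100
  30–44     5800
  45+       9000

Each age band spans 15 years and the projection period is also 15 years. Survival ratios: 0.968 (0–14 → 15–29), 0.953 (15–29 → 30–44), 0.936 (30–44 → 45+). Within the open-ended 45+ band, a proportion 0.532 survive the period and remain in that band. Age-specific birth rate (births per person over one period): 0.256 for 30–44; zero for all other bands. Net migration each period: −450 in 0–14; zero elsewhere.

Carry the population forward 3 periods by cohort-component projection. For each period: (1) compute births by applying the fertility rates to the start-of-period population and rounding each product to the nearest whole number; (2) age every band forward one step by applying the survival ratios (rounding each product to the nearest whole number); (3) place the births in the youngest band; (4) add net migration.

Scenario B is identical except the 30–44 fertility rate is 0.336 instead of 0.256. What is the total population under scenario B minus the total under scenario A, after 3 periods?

— Period 1 —
Births: 5800 * 0.256 = 1485
15–29: 4100 * 0.968 = 3969
30–44: 17100 * 0.953 = 16296
45+: 5800 * 0.936 + 9000 * 0.532 = 5429 + 4788 = 10217
Net migration: 0–14 − 450 → 1035
End of period: [1035, 3969, 16296, 10217]
— Period 2 —
Births: 16296 * 0.256 = 4172
15–29: 1035 * 0.968 = 1002
30–44: 3969 * 0.953 = 3782
45+: 16296 * 0.936 + 10217 * 0.532 = 15253 + 5435 = 20688
Net migration: 0–14 − 450 → 3722
End of period: [3722, 1002, 3782, 20688]
— Period 3 —
Births: 3782 * 0.256 = 968
15–29: 3722 * 0.968 = 3603
30–44: 1002 * 0.953 = 955
45+: 3782 * 0.936 + 20688 * 0.532 = 3540 + 11006 = 14546
Net migration: 0–14 − 450 → 518
End of period: [518, 3603, 955, 14546]
Scenario A total after 3 periods: 19622
Scenario B projection —
— Period 1 —
Births: 5800 * 0.336 = 1949
15–29: 4100 * 0.968 = 3969
30–44: 17100 * 0.953 = 16296
45+: 5800 * 0.936 + 9000 * 0.532 = 5429 + 4788 = 10217
Net migration: 0–14 − 450 → 1499
End of period: [1499, 3969, 16296, 10217]
— Period 2 —
Births: 16296 * 0.336 = 5475
15–29: 1499 * 0.968 = 1451
30–44: 3969 * 0.953 = 3782
45+: 16296 * 0.936 + 10217 * 0.532 = 15253 + 5435 = 20688
Net migration: 0–14 − 450 → 5025
End of period: [5025, 1451, 3782, 20688]
— Period 3 —
Births: 3782 * 0.336 = 1271
15–29: 5025 * 0.968 = 4864
30–44: 1451 * 0.953 = 1383
45+: 3782 * 0.936 + 20688 * 0.532 = 3540 + 11006 = 14546
Net migration: 0–14 − 450 → 821
End of period: [821, 4864, 1383, 14546]
Scenario B total after 3 periods: 21614
Difference B − A = 21614 − 19622 = 1992

1992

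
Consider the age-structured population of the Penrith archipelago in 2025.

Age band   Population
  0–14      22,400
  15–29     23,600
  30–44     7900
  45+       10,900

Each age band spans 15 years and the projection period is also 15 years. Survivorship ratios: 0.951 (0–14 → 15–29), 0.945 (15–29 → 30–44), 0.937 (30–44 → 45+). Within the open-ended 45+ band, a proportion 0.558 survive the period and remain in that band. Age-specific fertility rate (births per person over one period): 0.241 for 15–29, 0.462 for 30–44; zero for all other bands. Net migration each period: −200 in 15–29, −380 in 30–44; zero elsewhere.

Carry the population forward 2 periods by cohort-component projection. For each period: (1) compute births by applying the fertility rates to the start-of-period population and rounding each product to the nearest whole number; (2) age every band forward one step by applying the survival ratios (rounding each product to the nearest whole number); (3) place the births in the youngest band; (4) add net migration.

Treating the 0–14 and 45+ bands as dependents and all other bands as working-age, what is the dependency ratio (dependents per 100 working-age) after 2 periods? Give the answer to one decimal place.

153.2

Period 1:
Births: 23600 × 0.241 = 5688  |  7900 × 0.462 = 3650 → total 9338
15–29: 22400 × 0.951 = 21302
30–44: 23600 × 0.945 = 22302
45+: 7900 × 0.937 + 10900 × 0.558 = 7402 + 6082 = 13484
Net migration: 15–29 − 200 → 21102; 30–44 − 380 → 21922
End of period: [9338, 21102, 21922, 13484]
Period 2:
Births: 21102 × 0.241 = 5086  |  21922 × 0.462 = 10128 → total 15214
15–29: 9338 × 0.951 = 8880
30–44: 21102 × 0.945 = 19941
45+: 21922 × 0.937 + 13484 × 0.558 = 20541 + 7524 = 28065
Net migration: 15–29 − 200 → 8680; 30–44 − 380 → 19561
End of period: [15214, 8680, 19561, 28065]
Dependents (band 0–14 + band 45+) = 15214 + 28065 = 43279; working-age = 28241; ratio = 43279/28241 × 100 = 153.2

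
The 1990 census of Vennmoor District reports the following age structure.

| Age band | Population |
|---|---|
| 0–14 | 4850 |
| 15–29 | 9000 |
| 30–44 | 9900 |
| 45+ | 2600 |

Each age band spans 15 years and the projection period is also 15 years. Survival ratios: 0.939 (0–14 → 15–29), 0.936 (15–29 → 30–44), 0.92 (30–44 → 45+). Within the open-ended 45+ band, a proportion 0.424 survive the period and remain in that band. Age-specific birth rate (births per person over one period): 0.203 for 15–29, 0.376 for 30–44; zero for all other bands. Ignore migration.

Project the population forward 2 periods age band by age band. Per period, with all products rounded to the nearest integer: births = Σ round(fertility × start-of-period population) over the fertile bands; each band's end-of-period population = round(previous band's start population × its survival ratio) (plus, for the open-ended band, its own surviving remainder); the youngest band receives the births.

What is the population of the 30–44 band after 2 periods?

Period 1.
Births: 9000 × 0.203 = 1827  |  9900 × 0.376 = 3722 → total 5549
15–29: 4850 × 0.939 = 4554
30–44: 9000 × 0.936 = 8424
45+: 9900 × 0.92 + 2600 × 0.424 = 9108 + 1102 = 10210
Population now: 0–14=5549, 15–29=4554, 30–44=8424, 45+=10210
Period 2.
Births: 4554 × 0.203 = 924  |  8424 × 0.376 = 3167 → total 4091
15–29: 5549 × 0.939 = 5211
30–44: 4554 × 0.936 = 4263
45+: 8424 × 0.92 + 10210 × 0.424 = 7750 + 4329 = 12079
Population now: 0–14=4091, 15–29=5211, 30–44=4263, 45+=12079

4263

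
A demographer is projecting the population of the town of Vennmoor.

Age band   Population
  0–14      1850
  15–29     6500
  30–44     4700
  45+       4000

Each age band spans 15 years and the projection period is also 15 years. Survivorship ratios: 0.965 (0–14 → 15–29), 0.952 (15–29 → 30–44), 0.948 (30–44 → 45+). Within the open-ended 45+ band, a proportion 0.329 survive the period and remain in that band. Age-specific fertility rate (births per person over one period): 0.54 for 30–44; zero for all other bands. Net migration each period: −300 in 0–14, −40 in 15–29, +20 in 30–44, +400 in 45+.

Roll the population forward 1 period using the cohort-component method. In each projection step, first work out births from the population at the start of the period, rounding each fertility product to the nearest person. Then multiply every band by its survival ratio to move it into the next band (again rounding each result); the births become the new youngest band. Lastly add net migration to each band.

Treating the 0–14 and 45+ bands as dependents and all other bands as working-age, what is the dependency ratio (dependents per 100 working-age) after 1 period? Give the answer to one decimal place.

Call the groups 1 to 4, youngest first.
Period 1.
Births: 4700 * 0.54 = 2538
Group 2: 1850 * 0.965 = 1785
Group 3: 6500 * 0.952 = 6188
Group 4: 4700 * 0.948 + 4000 * 0.329 = 4456 + 1316 = 5772
Net migration: Group 1 − 300 → 2238; Group 2 − 40 → 1745; Group 3 + 20 → 6208; Group 4 + 400 → 6172
End of period: [2238, 1745, 6208, 6172]
Dependents (band 0–14 + band 45+) = 2238 + 6172 = 8410; working-age = 7953; ratio = 8410/7953 × 100 = 105.7

105.7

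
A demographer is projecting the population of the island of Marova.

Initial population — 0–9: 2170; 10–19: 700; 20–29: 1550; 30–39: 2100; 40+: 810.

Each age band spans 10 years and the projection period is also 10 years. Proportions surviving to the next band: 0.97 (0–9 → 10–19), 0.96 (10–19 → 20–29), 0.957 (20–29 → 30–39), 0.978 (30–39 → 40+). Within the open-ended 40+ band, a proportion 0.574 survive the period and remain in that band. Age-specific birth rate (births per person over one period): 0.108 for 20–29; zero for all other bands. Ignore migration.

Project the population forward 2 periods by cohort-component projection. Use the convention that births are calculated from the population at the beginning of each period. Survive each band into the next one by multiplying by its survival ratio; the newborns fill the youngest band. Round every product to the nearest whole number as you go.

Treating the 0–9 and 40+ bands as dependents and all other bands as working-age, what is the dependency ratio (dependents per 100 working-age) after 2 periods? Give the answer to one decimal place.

(Groups numbered youngest = 1 to oldest = 5.)
After projecting period 1:
Births: 1550 * 0.108 = 167
Group 2: 2170 * 0.97 = 2105
Group 3: 700 * 0.96 = 672
Group 4: 1550 * 0.957 = 1483
Group 5: 2100 * 0.978 + 810 * 0.574 = 2054 + 465 = 2519
End of period: [167, 2105, 672, 1483, 2519]
After projecting period 2:
Births: 672 * 0.108 = 73
Group 2: 167 * 0.97 = 162
Group 3: 2105 * 0.96 = 2021
Group 4: 672 * 0.957 = 643
Group 5: 1483 * 0.978 + 2519 * 0.574 = 1450 + 1446 = 2896
End of period: [73, 162, 2021, 643, 2896]
Dependents (band 0–9 + band 40+) = 73 + 2896 = 2969; working-age = 2826; ratio = 2969/2826 × 100 = 105.1

105.1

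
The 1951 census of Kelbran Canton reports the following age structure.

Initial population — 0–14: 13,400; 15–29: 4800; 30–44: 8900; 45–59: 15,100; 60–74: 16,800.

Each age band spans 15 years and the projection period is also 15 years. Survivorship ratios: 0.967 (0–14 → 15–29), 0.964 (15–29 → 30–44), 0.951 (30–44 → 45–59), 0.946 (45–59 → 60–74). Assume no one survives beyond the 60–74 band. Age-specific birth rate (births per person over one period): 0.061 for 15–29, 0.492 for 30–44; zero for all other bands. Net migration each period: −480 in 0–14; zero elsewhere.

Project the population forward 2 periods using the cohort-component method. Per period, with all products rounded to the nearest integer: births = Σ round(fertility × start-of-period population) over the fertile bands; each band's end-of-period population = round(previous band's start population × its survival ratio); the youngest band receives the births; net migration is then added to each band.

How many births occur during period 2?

3066

Period 1:
Births: 4800 * 0.061 = 293 ; 8900 * 0.492 = 4379 — total 4672
15–29: 13400 * 0.967 = 12958
30–44: 4800 * 0.964 = 4627
45–59: 8900 * 0.951 = 8464
60–74: 15100 * 0.946 = 14285
Net migration: 0–14 − 480 → 4192
Population now: 0–14=4192, 15–29=12958, 30–44=4627, 45–59=8464, 60–74=14285
Period 2:
Births: 12958 * 0.061 = 790 ; 4627 * 0.492 = 2276 — total 3066
15–29: 4192 * 0.967 = 4054
30–44: 12958 * 0.964 = 12492
45–59: 4627 * 0.951 = 4400
60–74: 8464 * 0.946 = 8007
Net migration: 0–14 − 480 → 2586
Population now: 0–14=2586, 15–29=4054, 30–44=12492, 45–59=4400, 60–74=8007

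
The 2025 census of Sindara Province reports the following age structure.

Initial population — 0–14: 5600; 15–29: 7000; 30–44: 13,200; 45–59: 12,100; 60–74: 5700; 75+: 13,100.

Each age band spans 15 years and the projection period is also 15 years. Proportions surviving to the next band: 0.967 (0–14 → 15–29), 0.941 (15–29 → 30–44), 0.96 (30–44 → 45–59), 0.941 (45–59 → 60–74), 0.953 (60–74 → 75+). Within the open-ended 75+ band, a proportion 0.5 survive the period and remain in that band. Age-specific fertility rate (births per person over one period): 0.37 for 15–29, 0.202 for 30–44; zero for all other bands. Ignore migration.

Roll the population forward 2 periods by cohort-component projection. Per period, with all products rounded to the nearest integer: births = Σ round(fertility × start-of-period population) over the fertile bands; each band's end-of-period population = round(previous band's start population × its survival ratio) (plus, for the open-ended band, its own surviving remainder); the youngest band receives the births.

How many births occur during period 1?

[period 1]
Births: 7000 × 0.37 = 2590  |  13200 × 0.202 = 2666 ⇒ total 5256
15–29: 5600 × 0.967 = 5415
30–44: 7000 × 0.941 = 6587
45–59: 13200 × 0.96 = 12672
60–74: 12100 × 0.941 = 11386
75+: 5700 × 0.953 + 13100 × 0.5 = 5432 + 6550 = 11982
End of period: [5256, 5415, 6587, 12672, 11386, 11982]

5256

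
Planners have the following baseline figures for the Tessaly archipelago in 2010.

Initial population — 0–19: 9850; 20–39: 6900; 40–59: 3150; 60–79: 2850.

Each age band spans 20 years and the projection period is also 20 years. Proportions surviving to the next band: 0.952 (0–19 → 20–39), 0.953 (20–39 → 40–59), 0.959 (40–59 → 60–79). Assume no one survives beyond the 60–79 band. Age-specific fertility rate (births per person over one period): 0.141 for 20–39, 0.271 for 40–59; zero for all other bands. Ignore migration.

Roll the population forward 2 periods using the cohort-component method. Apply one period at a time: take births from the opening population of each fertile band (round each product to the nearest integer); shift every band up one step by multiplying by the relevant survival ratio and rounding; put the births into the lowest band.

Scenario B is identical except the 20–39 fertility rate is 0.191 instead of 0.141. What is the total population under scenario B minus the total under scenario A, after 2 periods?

Call the groups 1 to 4, youngest first.
Period 1:
Births: 6900 * 0.141 = 973, 3150 * 0.271 = 854 → total 1827
Group 2: 9850 * 0.952 = 9377
Group 3: 6900 * 0.953 = 6576
Group 4: 3150 * 0.959 = 3021
End of period: [1827, 9377, 6576, 3021]
Period 2:
Births: 9377 * 0.141 = 1322, 6576 * 0.271 = 1782 → total 3104
Group 2: 1827 * 0.952 = 1739
Group 3: 9377 * 0.953 = 8936
Group 4: 6576 * 0.959 = 6306
End of period: [3104, 1739, 8936, 6306]
Scenario A total after 2 periods: 20085
Scenario B projection —
Period 1:
Births: 6900 * 0.191 = 1318, 3150 * 0.271 = 854 → total 2172
Group 2: 9850 * 0.952 = 9377
Group 3: 6900 * 0.953 = 6576
Group 4: 3150 * 0.959 = 3021
End of period: [2172, 9377, 6576, 3021]
Period 2:
Births: 9377 * 0.191 = 1791, 6576 * 0.271 = 1782 → total 3573
Group 2: 2172 * 0.952 = 2068
Group 3: 9377 * 0.953 = 8936
Group 4: 6576 * 0.959 = 6306
End of period: [3573, 2068, 8936, 6306]
Scenario B total after 2 periods: 20883
Difference B − A = 20883 − 20085 = 798

798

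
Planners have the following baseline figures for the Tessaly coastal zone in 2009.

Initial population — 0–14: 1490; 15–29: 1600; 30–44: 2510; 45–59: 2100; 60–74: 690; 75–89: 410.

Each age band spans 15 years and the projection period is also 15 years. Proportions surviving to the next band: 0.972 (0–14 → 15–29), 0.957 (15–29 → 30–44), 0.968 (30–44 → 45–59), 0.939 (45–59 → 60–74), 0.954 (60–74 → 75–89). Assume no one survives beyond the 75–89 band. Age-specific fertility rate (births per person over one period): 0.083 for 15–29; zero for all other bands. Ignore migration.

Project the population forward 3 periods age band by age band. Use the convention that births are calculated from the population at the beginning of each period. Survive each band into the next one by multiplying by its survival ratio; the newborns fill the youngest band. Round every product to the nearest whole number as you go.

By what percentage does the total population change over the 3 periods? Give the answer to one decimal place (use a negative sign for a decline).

[period 1]
Births: 1600 × 0.083 = 133
15–29: 1490 × 0.972 = 1448
30–44: 1600 × 0.957 = 1531
45–59: 2510 × 0.968 = 2430
60–74: 2100 × 0.939 = 1972
75–89: 690 × 0.954 = 658
Giving 133 / 1448 / 1531 / 2430 / 1972 / 658.
[period 2]
Births: 1448 × 0.083 = 120
15–29: 133 × 0.972 = 129
30–44: 1448 × 0.957 = 1386
45–59: 1531 × 0.968 = 1482
60–74: 2430 × 0.939 = 2282
75–89: 1972 × 0.954 = 1881
Giving 120 / 129 / 1386 / 1482 / 2282 / 1881.
[period 3]
Births: 129 × 0.083 = 11
15–29: 120 × 0.972 = 117
30–44: 129 × 0.957 = 123
45–59: 1386 × 0.968 = 1342
60–74: 1482 × 0.939 = 1392
75–89: 2282 × 0.954 = 2177
Giving 11 / 117 / 123 / 1342 / 1392 / 2177.
Total: 8800 → 5162; change = -3638; percentage change = -41.3%

-41.3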